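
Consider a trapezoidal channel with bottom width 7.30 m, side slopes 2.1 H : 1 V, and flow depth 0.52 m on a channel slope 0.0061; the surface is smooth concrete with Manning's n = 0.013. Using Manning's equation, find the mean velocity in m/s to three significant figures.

3.52 m/s

A = (b + z·y)·y = (7.30 + 2.1×0.52)×0.52 = 4.364 m²
P = b + 2y√(1+z²) = 7.30 + 2×0.52×√(1+2.1²) = 9.719 m
R = A/P = 4.364/9.719 = 0.4490 m
Q = (1/n)·A·R^(2/3)·S^(1/2) = (1/0.013) × 4.364 × 0.4490^(2/3) × 0.0061^(1/2) = 15.37 m³/s
V = Q/A = 15.37/4.364 = 3.523 m/s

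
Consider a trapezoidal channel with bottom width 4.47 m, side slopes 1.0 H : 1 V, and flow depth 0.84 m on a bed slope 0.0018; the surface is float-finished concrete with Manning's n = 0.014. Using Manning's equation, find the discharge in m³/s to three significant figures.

10.2 m³/s

A = (b + z·y)·y = (4.47 + 1.0×0.84)×0.84 = 4.460 m²
P = b + 2y√(1+z²) = 4.47 + 2×0.84×√(1+1.0²) = 6.846 m
R = A/P = 4.460/6.846 = 0.6515 m
Q = (1/n)·A·R^(2/3)·S^(1/2) = (1/0.014) × 4.460 × 0.6515^(2/3) × 0.0018^(1/2) = 10.16 m³/s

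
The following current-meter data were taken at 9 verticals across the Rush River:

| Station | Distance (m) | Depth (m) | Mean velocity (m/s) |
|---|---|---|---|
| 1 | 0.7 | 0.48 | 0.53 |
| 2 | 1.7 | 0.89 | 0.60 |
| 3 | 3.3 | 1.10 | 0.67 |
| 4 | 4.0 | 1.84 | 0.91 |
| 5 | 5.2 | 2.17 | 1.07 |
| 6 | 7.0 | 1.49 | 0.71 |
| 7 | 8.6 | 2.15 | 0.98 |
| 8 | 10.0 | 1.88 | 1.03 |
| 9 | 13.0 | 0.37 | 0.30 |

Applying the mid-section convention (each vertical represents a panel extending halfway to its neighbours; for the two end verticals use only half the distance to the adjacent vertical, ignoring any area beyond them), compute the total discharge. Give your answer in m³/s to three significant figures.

16.1 m³/s

w_1 = (1.7 − 0.7)/2 = 0.5 m; q_1 = 0.53 × 0.48 × 0.5 = 0.1272 m³/s
w_2 = (3.3 − 0.7)/2 = 1.3 m; q_2 = 0.60 × 0.89 × 1.3 = 0.6942 m³/s
w_3 = (4.0 − 1.7)/2 = 1.15 m; q_3 = 0.67 × 1.10 × 1.15 = 0.8476 m³/s
w_4 = (5.2 − 3.3)/2 = 0.95 m; q_4 = 0.91 × 1.84 × 0.95 = 1.591 m³/s
w_5 = (7.0 − 4.0)/2 = 1.5 m; q_5 = 1.07 × 2.17 × 1.5 = 3.483 m³/s
w_6 = (8.6 − 5.2)/2 = 1.7 m; q_6 = 0.71 × 1.49 × 1.7 = 1.798 m³/s
w_7 = (10.0 − 7.0)/2 = 1.5 m; q_7 = 0.98 × 2.15 × 1.5 = 3.161 m³/s
w_8 = (13.0 − 8.6)/2 = 2.2 m; q_8 = 1.03 × 1.88 × 2.2 = 4.260 m³/s
w_9 = (13.0 − 10.0)/2 = 1.5 m; q_9 = 0.30 × 0.37 × 1.5 = 0.1665 m³/s
Q = Σ qᵢ = 16.13 m³/s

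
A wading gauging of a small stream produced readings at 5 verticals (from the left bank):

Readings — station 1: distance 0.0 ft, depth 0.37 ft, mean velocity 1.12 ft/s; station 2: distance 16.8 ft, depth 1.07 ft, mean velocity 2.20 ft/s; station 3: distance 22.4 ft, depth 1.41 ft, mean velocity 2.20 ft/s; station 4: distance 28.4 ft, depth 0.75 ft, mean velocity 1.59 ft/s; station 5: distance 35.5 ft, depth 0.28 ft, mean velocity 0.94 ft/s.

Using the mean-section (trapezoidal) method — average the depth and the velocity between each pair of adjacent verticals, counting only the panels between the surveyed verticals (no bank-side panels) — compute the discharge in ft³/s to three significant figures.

Panel 1-2: Δb = 16.8 ft, d̄ = (0.37+1.07)/2 = 0.72, v̄ = (1.12+2.20)/2 = 1.66 → q = 16.8×0.72×1.66 = 20.08 ft³/s
Panel 2-3: Δb = 5.6 ft, d̄ = (1.07+1.41)/2 = 1.24, v̄ = (2.20+2.20)/2 = 2.2 → q = 5.6×1.24×2.2 = 15.28 ft³/s
Panel 3-4: Δb = 6 ft, d̄ = (1.41+0.75)/2 = 1.08, v̄ = (2.20+1.59)/2 = 1.895 → q = 6×1.08×1.895 = 12.28 ft³/s
Panel 4-5: Δb = 7.1 ft, d̄ = (0.75+0.28)/2 = 0.515, v̄ = (1.59+0.94)/2 = 1.265 → q = 7.1×0.515×1.265 = 4.625 ft³/s
Q = Σ q = 52.26 ft³/s

52.3 ft³/s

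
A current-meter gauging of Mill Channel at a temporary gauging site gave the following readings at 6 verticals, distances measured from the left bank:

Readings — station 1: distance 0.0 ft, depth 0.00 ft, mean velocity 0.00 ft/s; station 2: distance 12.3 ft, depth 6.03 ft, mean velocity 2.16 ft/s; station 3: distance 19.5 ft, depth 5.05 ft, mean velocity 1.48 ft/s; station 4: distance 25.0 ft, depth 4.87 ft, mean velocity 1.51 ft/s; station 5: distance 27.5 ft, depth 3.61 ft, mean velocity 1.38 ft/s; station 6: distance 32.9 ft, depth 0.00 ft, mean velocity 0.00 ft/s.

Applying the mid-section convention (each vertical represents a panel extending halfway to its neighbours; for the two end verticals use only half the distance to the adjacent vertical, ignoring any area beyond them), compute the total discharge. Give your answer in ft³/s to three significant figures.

224 ft³/s

w_2 = (19.5 − 0.0)/2 = 9.75 ft; q_2 = 2.16 × 6.03 × 9.75 = 127.0 ft³/s
w_3 = (25.0 − 12.3)/2 = 6.35 ft; q_3 = 1.48 × 5.05 × 6.35 = 47.46 ft³/s
w_4 = (27.5 − 19.5)/2 = 4 ft; q_4 = 1.51 × 4.87 × 4 = 29.41 ft³/s
w_5 = (32.9 − 25.0)/2 = 3.95 ft; q_5 = 1.38 × 3.61 × 3.95 = 19.68 ft³/s
Stations 1, 6 contribute zero (depth or velocity is 0).
Q = Σ qᵢ = 223.5 ft³/s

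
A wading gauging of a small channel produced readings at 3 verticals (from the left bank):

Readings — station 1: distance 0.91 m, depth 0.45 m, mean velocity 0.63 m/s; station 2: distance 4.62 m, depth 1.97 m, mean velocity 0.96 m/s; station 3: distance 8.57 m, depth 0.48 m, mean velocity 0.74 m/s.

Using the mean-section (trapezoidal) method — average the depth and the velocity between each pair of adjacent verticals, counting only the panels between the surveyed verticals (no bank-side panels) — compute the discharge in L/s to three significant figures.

Panel 1-2: Δb = 3.71 m, d̄ = (0.45+1.97)/2 = 1.21, v̄ = (0.63+0.96)/2 = 0.795 → q = 3.71×1.21×0.795 = 3.569 m³/s
Panel 2-3: Δb = 3.95 m, d̄ = (1.97+0.48)/2 = 1.225, v̄ = (0.96+0.74)/2 = 0.85 → q = 3.95×1.225×0.85 = 4.113 m³/s
Q = Σ q = 7.682 m³/s
= 7.682 × 1000 = 7682 L/s

7680 L/s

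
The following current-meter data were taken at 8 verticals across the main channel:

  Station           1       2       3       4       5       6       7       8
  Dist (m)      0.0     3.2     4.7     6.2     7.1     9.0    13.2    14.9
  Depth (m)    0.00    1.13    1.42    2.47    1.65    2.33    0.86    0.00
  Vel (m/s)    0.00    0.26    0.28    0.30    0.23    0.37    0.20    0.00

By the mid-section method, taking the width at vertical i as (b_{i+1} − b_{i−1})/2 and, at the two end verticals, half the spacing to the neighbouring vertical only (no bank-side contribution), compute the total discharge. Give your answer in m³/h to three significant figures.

w_2 = (4.7 − 0.0)/2 = 2.35 m; q_2 = 0.26 × 1.13 × 2.35 = 0.6904 m³/s
w_3 = (6.2 − 3.2)/2 = 1.5 m; q_3 = 0.28 × 1.42 × 1.5 = 0.5964 m³/s
w_4 = (7.1 − 4.7)/2 = 1.2 m; q_4 = 0.30 × 2.47 × 1.2 = 0.8892 m³/s
w_5 = (9.0 − 6.2)/2 = 1.4 m; q_5 = 0.23 × 1.65 × 1.4 = 0.5313 m³/s
w_6 = (13.2 − 7.1)/2 = 3.05 m; q_6 = 0.37 × 2.33 × 3.05 = 2.629 m³/s
w_7 = (14.9 − 9.0)/2 = 2.95 m; q_7 = 0.20 × 0.86 × 2.95 = 0.5074 m³/s
Stations 1, 8 contribute zero (depth or velocity is 0).
Q = Σ qᵢ = 5.844 m³/s
= 5.844 × 3600 = 21040 m³/h

21000 m³/h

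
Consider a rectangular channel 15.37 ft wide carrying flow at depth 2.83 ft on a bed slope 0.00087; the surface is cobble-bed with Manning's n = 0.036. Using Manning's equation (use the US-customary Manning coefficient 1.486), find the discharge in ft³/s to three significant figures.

A = b·y = 15.37 × 2.83 = 43.50 ft²
P = b + 2y = 15.37 + 2×2.83 = 21.03 ft
R = A/P = 43.50/21.03 = 2.068 ft
Q = (1.486/n)·A·R^(2/3)·S^(1/2) = (1.486/0.036) × 43.50 × 2.068^(2/3) × 0.00087^(1/2) = 85.97 ft³/s

86.0 ft³/s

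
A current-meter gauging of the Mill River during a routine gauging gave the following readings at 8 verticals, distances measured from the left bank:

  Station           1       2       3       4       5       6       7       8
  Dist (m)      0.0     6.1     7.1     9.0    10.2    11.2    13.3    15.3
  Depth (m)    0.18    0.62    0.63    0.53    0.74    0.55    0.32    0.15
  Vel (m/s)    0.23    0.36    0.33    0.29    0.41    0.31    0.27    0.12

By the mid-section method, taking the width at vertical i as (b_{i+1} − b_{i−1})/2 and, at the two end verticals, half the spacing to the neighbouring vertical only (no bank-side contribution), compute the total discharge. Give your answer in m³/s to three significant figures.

2.25 m³/s

w_1 = (6.1 − 0.0)/2 = 3.05 m; q_1 = 0.23 × 0.18 × 3.05 = 0.1263 m³/s
w_2 = (7.1 − 0.0)/2 = 3.55 m; q_2 = 0.36 × 0.62 × 3.55 = 0.7924 m³/s
w_3 = (9.0 − 6.1)/2 = 1.45 m; q_3 = 0.33 × 0.63 × 1.45 = 0.3015 m³/s
w_4 = (10.2 − 7.1)/2 = 1.55 m; q_4 = 0.29 × 0.53 × 1.55 = 0.2382 m³/s
w_5 = (11.2 − 9.0)/2 = 1.1 m; q_5 = 0.41 × 0.74 × 1.1 = 0.3337 m³/s
w_6 = (13.3 − 10.2)/2 = 1.55 m; q_6 = 0.31 × 0.55 × 1.55 = 0.2643 m³/s
w_7 = (15.3 − 11.2)/2 = 2.05 m; q_7 = 0.27 × 0.32 × 2.05 = 0.1771 m³/s
w_8 = (15.3 − 13.3)/2 = 1 m; q_8 = 0.12 × 0.15 × 1 = 0.01800 m³/s
Q = Σ qᵢ = 2.251 m³/s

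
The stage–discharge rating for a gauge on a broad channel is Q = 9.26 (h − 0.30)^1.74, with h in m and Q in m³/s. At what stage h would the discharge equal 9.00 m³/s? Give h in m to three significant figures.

1.28 m

h − h₀ = (Q/C)^(1/b) = (9.00/9.26)^(1/1.74) = 0.9838 m
h = 0.30 + 0.9838 = 1.284 m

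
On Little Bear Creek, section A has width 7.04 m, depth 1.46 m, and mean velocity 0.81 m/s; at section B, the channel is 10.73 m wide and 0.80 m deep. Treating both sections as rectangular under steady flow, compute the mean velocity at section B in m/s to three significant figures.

Q = A₁V₁ = (7.04×1.46) × 0.81 = 8.326 m³/s
A₂ = 10.73 × 0.80 = 8.584 m²
V₂ = Q/A₂ = 8.326/8.584 = 0.9699 m/s

0.970 m/s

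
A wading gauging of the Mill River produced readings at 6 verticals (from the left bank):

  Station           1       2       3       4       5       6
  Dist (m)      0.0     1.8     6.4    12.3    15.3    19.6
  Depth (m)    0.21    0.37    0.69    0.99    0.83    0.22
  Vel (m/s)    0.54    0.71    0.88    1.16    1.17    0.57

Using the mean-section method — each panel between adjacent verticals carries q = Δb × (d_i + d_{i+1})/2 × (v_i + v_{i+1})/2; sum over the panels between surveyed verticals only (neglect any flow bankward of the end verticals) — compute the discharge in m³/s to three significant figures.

Panel 1-2: Δb = 1.8 m, d̄ = (0.21+0.37)/2 = 0.29, v̄ = (0.54+0.71)/2 = 0.625 → q = 1.8×0.29×0.625 = 0.3263 m³/s
Panel 2-3: Δb = 4.6 m, d̄ = (0.37+0.69)/2 = 0.53, v̄ = (0.71+0.88)/2 = 0.795 → q = 4.6×0.53×0.795 = 1.938 m³/s
Panel 3-4: Δb = 5.9 m, d̄ = (0.69+0.99)/2 = 0.84, v̄ = (0.88+1.16)/2 = 1.02 → q = 5.9×0.84×1.02 = 5.055 m³/s
Panel 4-5: Δb = 3 m, d̄ = (0.99+0.83)/2 = 0.91, v̄ = (1.16+1.17)/2 = 1.165 → q = 3×0.91×1.165 = 3.180 m³/s
Panel 5-6: Δb = 4.3 m, d̄ = (0.83+0.22)/2 = 0.525, v̄ = (1.17+0.57)/2 = 0.87 → q = 4.3×0.525×0.87 = 1.964 m³/s
Q = Σ q = 12.46 m³/s

12.5 m³/s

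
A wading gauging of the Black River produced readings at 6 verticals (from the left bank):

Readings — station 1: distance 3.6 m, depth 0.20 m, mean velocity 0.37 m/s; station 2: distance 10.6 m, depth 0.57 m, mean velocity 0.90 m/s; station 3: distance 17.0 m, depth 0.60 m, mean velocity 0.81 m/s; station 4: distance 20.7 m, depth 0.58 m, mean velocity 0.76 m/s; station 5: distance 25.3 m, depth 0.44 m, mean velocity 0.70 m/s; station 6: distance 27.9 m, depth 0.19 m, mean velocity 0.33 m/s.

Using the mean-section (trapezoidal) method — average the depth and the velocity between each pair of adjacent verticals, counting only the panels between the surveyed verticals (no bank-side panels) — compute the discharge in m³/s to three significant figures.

Panel 1-2: Δb = 7 m, d̄ = (0.20+0.57)/2 = 0.385, v̄ = (0.37+0.90)/2 = 0.635 → q = 7×0.385×0.635 = 1.711 m³/s
Panel 2-3: Δb = 6.4 m, d̄ = (0.57+0.60)/2 = 0.585, v̄ = (0.90+0.81)/2 = 0.855 → q = 6.4×0.585×0.855 = 3.201 m³/s
Panel 3-4: Δb = 3.7 m, d̄ = (0.60+0.58)/2 = 0.59, v̄ = (0.81+0.76)/2 = 0.785 → q = 3.7×0.59×0.785 = 1.714 m³/s
Panel 4-5: Δb = 4.6 m, d̄ = (0.58+0.44)/2 = 0.51, v̄ = (0.76+0.70)/2 = 0.73 → q = 4.6×0.51×0.73 = 1.713 m³/s
Panel 5-6: Δb = 2.6 m, d̄ = (0.44+0.19)/2 = 0.315, v̄ = (0.70+0.33)/2 = 0.515 → q = 2.6×0.315×0.515 = 0.4218 m³/s
Q = Σ q = 8.760 m³/s

8.76 m³/s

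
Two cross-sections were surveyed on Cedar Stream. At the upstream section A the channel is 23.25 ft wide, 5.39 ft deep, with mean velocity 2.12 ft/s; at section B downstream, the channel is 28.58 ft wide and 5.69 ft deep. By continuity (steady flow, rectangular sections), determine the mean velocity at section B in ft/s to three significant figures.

Q = A₁V₁ = (23.25×5.39) × 2.12 = 265.7 ft³/s
A₂ = 28.58 × 5.69 = 162.6 ft²
V₂ = Q/A₂ = 265.7/162.6 = 1.634 ft/s

1.63 ft/s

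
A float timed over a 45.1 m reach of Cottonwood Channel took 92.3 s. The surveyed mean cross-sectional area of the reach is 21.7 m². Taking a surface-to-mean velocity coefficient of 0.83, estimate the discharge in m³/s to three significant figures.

v_surface = L / t̄ = 45.1 / 92.3 = 0.4886 m/s
v_mean = 0.83 × 0.4886 = 0.4056 m/s
Q = A × v_mean = 21.7 × 0.4056 = 8.801 m³/s

8.80 m³/s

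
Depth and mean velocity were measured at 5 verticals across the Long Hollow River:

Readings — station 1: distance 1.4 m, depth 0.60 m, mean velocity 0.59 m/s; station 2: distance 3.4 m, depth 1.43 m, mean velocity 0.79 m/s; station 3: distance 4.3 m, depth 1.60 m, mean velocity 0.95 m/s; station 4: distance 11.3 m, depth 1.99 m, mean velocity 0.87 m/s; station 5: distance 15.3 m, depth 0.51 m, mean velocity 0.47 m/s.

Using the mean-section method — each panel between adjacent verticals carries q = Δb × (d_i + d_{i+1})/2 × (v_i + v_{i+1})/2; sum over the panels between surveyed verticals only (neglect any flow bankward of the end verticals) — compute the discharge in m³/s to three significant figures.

Panel 1-2: Δb = 2 m, d̄ = (0.60+1.43)/2 = 1.015, v̄ = (0.59+0.79)/2 = 0.69 → q = 2×1.015×0.69 = 1.401 m³/s
Panel 2-3: Δb = 0.9 m, d̄ = (1.43+1.60)/2 = 1.515, v̄ = (0.79+0.95)/2 = 0.87 → q = 0.9×1.515×0.87 = 1.186 m³/s
Panel 3-4: Δb = 7 m, d̄ = (1.60+1.99)/2 = 1.795, v̄ = (0.95+0.87)/2 = 0.91 → q = 7×1.795×0.91 = 11.43 m³/s
Panel 4-5: Δb = 4 m, d̄ = (1.99+0.51)/2 = 1.25, v̄ = (0.87+0.47)/2 = 0.67 → q = 4×1.25×0.67 = 3.350 m³/s
Q = Σ q = 17.37 m³/s

17.4 m³/s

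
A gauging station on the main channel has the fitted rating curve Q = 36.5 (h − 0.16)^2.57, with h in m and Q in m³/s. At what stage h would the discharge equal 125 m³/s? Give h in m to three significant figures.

h − h₀ = (Q/C)^(1/b) = (125/36.5)^(1/2.57) = 1.614 m
h = 0.16 + 1.614 = 1.774 m

1.77 m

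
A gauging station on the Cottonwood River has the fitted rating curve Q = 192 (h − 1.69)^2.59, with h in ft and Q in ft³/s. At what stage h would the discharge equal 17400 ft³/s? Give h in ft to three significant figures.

h − h₀ = (Q/C)^(1/b) = (17400/192)^(1/2.59) = 5.698 ft
h = 1.69 + 5.698 = 7.388 ft

7.39 ft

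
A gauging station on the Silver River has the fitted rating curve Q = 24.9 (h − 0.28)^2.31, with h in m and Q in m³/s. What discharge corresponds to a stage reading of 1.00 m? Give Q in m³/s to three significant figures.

11.7 m³/s

Q = 24.9 × (1.00 − 0.28)^2.31 = 24.9 × 0.72^2.31 = 11.66 m³/s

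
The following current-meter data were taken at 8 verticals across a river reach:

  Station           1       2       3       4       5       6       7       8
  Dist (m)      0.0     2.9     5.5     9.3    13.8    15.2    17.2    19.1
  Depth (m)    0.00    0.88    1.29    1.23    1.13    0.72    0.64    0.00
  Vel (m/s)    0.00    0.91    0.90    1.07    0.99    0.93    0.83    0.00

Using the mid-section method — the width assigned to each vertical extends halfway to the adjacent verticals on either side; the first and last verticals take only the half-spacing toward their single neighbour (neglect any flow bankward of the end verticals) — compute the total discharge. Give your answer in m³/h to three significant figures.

60700 m³/h

w_2 = (5.5 − 0.0)/2 = 2.75 m; q_2 = 0.91 × 0.88 × 2.75 = 2.202 m³/s
w_3 = (9.3 − 2.9)/2 = 3.2 m; q_3 = 0.90 × 1.29 × 3.2 = 3.715 m³/s
w_4 = (13.8 − 5.5)/2 = 4.15 m; q_4 = 1.07 × 1.23 × 4.15 = 5.462 m³/s
w_5 = (15.2 − 9.3)/2 = 2.95 m; q_5 = 0.99 × 1.13 × 2.95 = 3.300 m³/s
w_6 = (17.2 − 13.8)/2 = 1.7 m; q_6 = 0.93 × 0.72 × 1.7 = 1.138 m³/s
w_7 = (19.1 − 15.2)/2 = 1.95 m; q_7 = 0.83 × 0.64 × 1.95 = 1.036 m³/s
Stations 1, 8 contribute zero (depth or velocity is 0).
Q = Σ qᵢ = 16.85 m³/s
= 16.85 × 3600 = 60670 m³/h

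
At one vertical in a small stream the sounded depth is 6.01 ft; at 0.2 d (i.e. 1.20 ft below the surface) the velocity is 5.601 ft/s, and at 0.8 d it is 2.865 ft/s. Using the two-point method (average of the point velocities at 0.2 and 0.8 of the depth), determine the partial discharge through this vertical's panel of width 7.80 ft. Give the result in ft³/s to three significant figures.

198 ft³/s

v̄ = (5.601 + 2.865) / 2 = 4.233 ft/s
q = v̄ × d × w = 4.233 × 6.01 × 7.80 = 198.4 ft³/s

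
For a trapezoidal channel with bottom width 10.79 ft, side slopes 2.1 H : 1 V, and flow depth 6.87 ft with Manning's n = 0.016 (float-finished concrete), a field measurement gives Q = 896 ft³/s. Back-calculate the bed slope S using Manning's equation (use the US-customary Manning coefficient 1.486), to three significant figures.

0.000480

A = (b + z·y)·y = (10.79 + 2.1×6.87)×6.87 = 173.2 ft²
P = b + 2y√(1+z²) = 10.79 + 2×6.87×√(1+2.1²) = 42.75 ft
R = A/P = 173.2/42.75 = 4.053 ft
S = (Q·n / (1.486·A·R^(2/3)))² = (896×0.016 / (1.486×173.2×2.542))² = 0.0004800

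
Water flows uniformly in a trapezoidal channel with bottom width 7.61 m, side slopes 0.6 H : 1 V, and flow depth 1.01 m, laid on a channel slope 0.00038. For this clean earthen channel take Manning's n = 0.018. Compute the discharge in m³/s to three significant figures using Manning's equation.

7.95 m³/s

A = (b + z·y)·y = (7.61 + 0.6×1.01)×1.01 = 8.298 m²
P = b + 2y√(1+z²) = 7.61 + 2×1.01×√(1+0.6²) = 9.966 m
R = A/P = 8.298/9.966 = 0.8327 m
Q = (1/n)·A·R^(2/3)·S^(1/2) = (1/0.018) × 8.298 × 0.8327^(2/3) × 0.00038^(1/2) = 7.954 m³/s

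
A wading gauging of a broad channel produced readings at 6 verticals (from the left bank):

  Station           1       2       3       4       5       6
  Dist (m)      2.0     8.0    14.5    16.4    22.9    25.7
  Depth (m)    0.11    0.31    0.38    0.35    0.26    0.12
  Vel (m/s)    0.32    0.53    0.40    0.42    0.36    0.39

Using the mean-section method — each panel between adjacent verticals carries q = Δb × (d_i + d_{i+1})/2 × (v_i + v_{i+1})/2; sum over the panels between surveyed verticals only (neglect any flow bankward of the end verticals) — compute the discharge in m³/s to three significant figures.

2.84 m³/s

Panel 1-2: Δb = 6 m, d̄ = (0.11+0.31)/2 = 0.21, v̄ = (0.32+0.53)/2 = 0.425 → q = 6×0.21×0.425 = 0.5355 m³/s
Panel 2-3: Δb = 6.5 m, d̄ = (0.31+0.38)/2 = 0.345, v̄ = (0.53+0.40)/2 = 0.465 → q = 6.5×0.345×0.465 = 1.043 m³/s
Panel 3-4: Δb = 1.9 m, d̄ = (0.38+0.35)/2 = 0.365, v̄ = (0.40+0.42)/2 = 0.41 → q = 1.9×0.365×0.41 = 0.2843 m³/s
Panel 4-5: Δb = 6.5 m, d̄ = (0.35+0.26)/2 = 0.305, v̄ = (0.42+0.36)/2 = 0.39 → q = 6.5×0.305×0.39 = 0.7732 m³/s
Panel 5-6: Δb = 2.8 m, d̄ = (0.26+0.12)/2 = 0.19, v̄ = (0.36+0.39)/2 = 0.375 → q = 2.8×0.19×0.375 = 0.1995 m³/s
Q = Σ q = 2.835 m³/s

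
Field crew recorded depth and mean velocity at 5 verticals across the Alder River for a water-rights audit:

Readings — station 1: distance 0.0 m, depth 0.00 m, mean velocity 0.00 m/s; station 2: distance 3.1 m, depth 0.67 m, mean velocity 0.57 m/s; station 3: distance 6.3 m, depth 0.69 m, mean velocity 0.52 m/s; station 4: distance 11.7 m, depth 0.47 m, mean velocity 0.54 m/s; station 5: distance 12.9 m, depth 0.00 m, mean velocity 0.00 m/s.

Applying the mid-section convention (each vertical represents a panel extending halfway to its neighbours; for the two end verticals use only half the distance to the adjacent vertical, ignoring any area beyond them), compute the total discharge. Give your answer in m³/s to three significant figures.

3.58 m³/s

w_2 = (6.3 − 0.0)/2 = 3.15 m; q_2 = 0.57 × 0.67 × 3.15 = 1.203 m³/s
w_3 = (11.7 − 3.1)/2 = 4.3 m; q_3 = 0.52 × 0.69 × 4.3 = 1.543 m³/s
w_4 = (12.9 − 6.3)/2 = 3.3 m; q_4 = 0.54 × 0.47 × 3.3 = 0.8375 m³/s
Stations 1, 5 contribute zero (depth or velocity is 0).
Q = Σ qᵢ = 3.583 m³/s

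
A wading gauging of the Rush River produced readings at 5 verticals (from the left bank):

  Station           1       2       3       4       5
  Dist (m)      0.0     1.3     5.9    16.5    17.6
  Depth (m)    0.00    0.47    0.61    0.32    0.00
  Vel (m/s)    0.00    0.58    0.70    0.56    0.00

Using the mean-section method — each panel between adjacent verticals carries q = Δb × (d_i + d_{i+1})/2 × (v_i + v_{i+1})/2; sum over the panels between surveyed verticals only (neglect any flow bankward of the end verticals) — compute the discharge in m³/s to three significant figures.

4.83 m³/s

Panel 1-2: Δb = 1.3 m, d̄ = (0.00+0.47)/2 = 0.235, v̄ = (0.00+0.58)/2 = 0.29 → q = 1.3×0.235×0.29 = 0.08860 m³/s
Panel 2-3: Δb = 4.6 m, d̄ = (0.47+0.61)/2 = 0.54, v̄ = (0.58+0.70)/2 = 0.64 → q = 4.6×0.54×0.64 = 1.590 m³/s
Panel 3-4: Δb = 10.6 m, d̄ = (0.61+0.32)/2 = 0.465, v̄ = (0.70+0.56)/2 = 0.63 → q = 10.6×0.465×0.63 = 3.105 m³/s
Panel 4-5: Δb = 1.1 m, d̄ = (0.32+0.00)/2 = 0.16, v̄ = (0.56+0.00)/2 = 0.28 → q = 1.1×0.16×0.28 = 0.04928 m³/s
Q = Σ q = 4.833 m³/s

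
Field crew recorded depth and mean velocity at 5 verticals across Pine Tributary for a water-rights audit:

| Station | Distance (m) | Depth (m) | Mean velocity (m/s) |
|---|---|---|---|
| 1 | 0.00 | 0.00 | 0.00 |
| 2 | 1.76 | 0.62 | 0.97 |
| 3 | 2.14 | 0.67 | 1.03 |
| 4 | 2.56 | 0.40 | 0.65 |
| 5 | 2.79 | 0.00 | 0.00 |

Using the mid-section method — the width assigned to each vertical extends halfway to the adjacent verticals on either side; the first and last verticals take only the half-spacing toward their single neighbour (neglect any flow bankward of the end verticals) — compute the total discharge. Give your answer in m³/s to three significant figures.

w_2 = (2.14 − 0.00)/2 = 1.07 m; q_2 = 0.97 × 0.62 × 1.07 = 0.6435 m³/s
w_3 = (2.56 − 1.76)/2 = 0.4 m; q_3 = 1.03 × 0.67 × 0.4 = 0.2760 m³/s
w_4 = (2.79 − 2.14)/2 = 0.325 m; q_4 = 0.65 × 0.40 × 0.325 = 0.08450 m³/s
Stations 1, 5 contribute zero (depth or velocity is 0).
Q = Σ qᵢ = 1.004 m³/s

1.00 m³/s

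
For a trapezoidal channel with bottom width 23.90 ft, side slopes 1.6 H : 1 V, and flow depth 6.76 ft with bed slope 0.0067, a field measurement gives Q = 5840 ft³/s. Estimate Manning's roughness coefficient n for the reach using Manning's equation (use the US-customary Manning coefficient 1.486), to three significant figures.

0.0138

A = (b + z·y)·y = (23.90 + 1.6×6.76)×6.76 = 234.7 ft²
P = b + 2y√(1+z²) = 23.90 + 2×6.76×√(1+1.6²) = 49.41 ft
R = A/P = 234.7/49.41 = 4.750 ft
n = (1.486/Q)·A·R^(2/3)·S^(1/2) = (1.486/5840) × 234.7 × 2.826 × 0.08185 = 0.01381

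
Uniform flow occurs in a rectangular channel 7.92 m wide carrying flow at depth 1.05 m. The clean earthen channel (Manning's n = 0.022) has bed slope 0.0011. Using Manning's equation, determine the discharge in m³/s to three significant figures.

A = b·y = 7.92 × 1.05 = 8.316 m²
P = b + 2y = 7.92 + 2×1.05 = 10.02 m
R = A/P = 8.316/10.02 = 0.8299 m
Q = (1/n)·A·R^(2/3)·S^(1/2) = (1/0.022) × 8.316 × 0.8299^(2/3) × 0.0011^(1/2) = 11.07 m³/s

11.1 m³/s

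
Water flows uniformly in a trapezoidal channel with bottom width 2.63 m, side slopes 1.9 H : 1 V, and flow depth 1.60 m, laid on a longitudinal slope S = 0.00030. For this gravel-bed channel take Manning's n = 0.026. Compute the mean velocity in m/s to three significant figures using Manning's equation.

A = (b + z·y)·y = (2.63 + 1.9×1.60)×1.60 = 9.072 m²
P = b + 2y√(1+z²) = 2.63 + 2×1.60×√(1+1.9²) = 9.501 m
R = A/P = 9.072/9.501 = 0.9549 m
Q = (1/n)·A·R^(2/3)·S^(1/2) = (1/0.026) × 9.072 × 0.9549^(2/3) × 0.00030^(1/2) = 5.860 m³/s
V = Q/A = 5.860/9.072 = 0.6460 m/s

0.646 m/s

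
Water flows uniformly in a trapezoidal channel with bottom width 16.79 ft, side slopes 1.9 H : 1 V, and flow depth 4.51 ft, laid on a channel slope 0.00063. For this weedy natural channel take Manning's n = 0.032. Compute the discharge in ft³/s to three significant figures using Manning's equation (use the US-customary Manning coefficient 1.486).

287 ft³/s

A = (b + z·y)·y = (16.79 + 1.9×4.51)×4.51 = 114.4 ft²
P = b + 2y√(1+z²) = 16.79 + 2×4.51×√(1+1.9²) = 36.16 ft
R = A/P = 114.4/36.16 = 3.163 ft
Q = (1.486/n)·A·R^(2/3)·S^(1/2) = (1.486/0.032) × 114.4 × 3.163^(2/3) × 0.00063^(1/2) = 287.3 ft³/s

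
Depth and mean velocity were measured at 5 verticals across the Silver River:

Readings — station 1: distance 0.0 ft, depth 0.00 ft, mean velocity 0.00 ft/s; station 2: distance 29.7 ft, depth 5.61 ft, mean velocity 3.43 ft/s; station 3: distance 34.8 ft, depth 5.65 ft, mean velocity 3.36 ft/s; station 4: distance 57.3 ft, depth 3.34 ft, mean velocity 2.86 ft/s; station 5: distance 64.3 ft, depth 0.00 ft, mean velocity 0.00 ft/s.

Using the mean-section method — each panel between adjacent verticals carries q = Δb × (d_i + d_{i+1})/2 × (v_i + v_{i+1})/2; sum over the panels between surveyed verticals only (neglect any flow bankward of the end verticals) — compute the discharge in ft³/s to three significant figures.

Panel 1-2: Δb = 29.7 ft, d̄ = (0.00+5.61)/2 = 2.805, v̄ = (0.00+3.43)/2 = 1.715 → q = 29.7×2.805×1.715 = 142.9 ft³/s
Panel 2-3: Δb = 5.1 ft, d̄ = (5.61+5.65)/2 = 5.63, v̄ = (3.43+3.36)/2 = 3.395 → q = 5.1×5.63×3.395 = 97.48 ft³/s
Panel 3-4: Δb = 22.5 ft, d̄ = (5.65+3.34)/2 = 4.495, v̄ = (3.36+2.86)/2 = 3.11 → q = 22.5×4.495×3.11 = 314.5 ft³/s
Panel 4-5: Δb = 7 ft, d̄ = (3.34+0.00)/2 = 1.67, v̄ = (2.86+0.00)/2 = 1.43 → q = 7×1.67×1.43 = 16.72 ft³/s
Q = Σ q = 571.6 ft³/s

572 ft³/s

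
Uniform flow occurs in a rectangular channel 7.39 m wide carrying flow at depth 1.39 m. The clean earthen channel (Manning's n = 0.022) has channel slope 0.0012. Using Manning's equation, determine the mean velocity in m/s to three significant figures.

A = b·y = 7.39 × 1.39 = 10.27 m²
P = b + 2y = 7.39 + 2×1.39 = 10.17 m
R = A/P = 10.27/10.17 = 1.010 m
Q = (1/n)·A·R^(2/3)·S^(1/2) = (1/0.022) × 10.27 × 1.010^(2/3) × 0.0012^(1/2) = 16.28 m³/s
V = Q/A = 16.28/10.27 = 1.585 m/s

1.59 m/s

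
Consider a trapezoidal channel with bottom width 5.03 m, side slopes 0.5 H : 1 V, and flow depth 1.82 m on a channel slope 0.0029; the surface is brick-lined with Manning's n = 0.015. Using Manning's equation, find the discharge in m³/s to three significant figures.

43.5 m³/s

A = (b + z·y)·y = (5.03 + 0.5×1.82)×1.82 = 10.81 m²
P = b + 2y√(1+z²) = 5.03 + 2×1.82×√(1+0.5²) = 9.100 m
R = A/P = 10.81/9.100 = 1.188 m
Q = (1/n)·A·R^(2/3)·S^(1/2) = (1/0.015) × 10.81 × 1.188^(2/3) × 0.0029^(1/2) = 43.54 m³/s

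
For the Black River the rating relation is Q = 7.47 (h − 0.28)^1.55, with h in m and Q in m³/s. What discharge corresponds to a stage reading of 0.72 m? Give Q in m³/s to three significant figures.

2.09 m³/s

Q = 7.47 × (0.72 − 0.28)^1.55 = 7.47 × 0.44^1.55 = 2.093 m³/s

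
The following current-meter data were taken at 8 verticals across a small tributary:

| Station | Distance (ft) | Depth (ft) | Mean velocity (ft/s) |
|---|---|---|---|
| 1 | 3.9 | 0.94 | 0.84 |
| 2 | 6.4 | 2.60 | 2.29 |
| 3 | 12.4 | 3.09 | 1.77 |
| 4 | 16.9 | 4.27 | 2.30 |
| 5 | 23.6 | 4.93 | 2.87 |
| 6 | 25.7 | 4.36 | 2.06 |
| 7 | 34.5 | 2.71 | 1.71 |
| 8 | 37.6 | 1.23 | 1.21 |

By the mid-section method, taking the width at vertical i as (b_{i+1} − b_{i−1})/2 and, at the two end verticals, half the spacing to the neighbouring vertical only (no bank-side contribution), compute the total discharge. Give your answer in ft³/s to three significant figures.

w_1 = (6.4 − 3.9)/2 = 1.25 ft; q_1 = 0.84 × 0.94 × 1.25 = 0.9870 ft³/s
w_2 = (12.4 − 3.9)/2 = 4.25 ft; q_2 = 2.29 × 2.60 × 4.25 = 25.30 ft³/s
w_3 = (16.9 − 6.4)/2 = 5.25 ft; q_3 = 1.77 × 3.09 × 5.25 = 28.71 ft³/s
w_4 = (23.6 − 12.4)/2 = 5.6 ft; q_4 = 2.30 × 4.27 × 5.6 = 55.00 ft³/s
w_5 = (25.7 − 16.9)/2 = 4.4 ft; q_5 = 2.87 × 4.93 × 4.4 = 62.26 ft³/s
w_6 = (34.5 − 23.6)/2 = 5.45 ft; q_6 = 2.06 × 4.36 × 5.45 = 48.95 ft³/s
w_7 = (37.6 − 25.7)/2 = 5.95 ft; q_7 = 1.71 × 2.71 × 5.95 = 27.57 ft³/s
w_8 = (37.6 − 34.5)/2 = 1.55 ft; q_8 = 1.21 × 1.23 × 1.55 = 2.307 ft³/s
Q = Σ qᵢ = 251.1 ft³/s

251 ft³/s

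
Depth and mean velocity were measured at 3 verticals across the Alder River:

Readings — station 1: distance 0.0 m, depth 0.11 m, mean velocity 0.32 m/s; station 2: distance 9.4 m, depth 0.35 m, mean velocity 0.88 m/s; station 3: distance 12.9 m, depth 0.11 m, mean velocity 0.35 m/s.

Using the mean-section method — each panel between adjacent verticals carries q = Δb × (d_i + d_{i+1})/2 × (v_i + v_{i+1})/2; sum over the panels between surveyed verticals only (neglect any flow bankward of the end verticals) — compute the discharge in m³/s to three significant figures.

Panel 1-2: Δb = 9.4 m, d̄ = (0.11+0.35)/2 = 0.23, v̄ = (0.32+0.88)/2 = 0.6 → q = 9.4×0.23×0.6 = 1.297 m³/s
Panel 2-3: Δb = 3.5 m, d̄ = (0.35+0.11)/2 = 0.23, v̄ = (0.88+0.35)/2 = 0.615 → q = 3.5×0.23×0.615 = 0.4951 m³/s
Q = Σ q = 1.792 m³/s

1.79 m³/s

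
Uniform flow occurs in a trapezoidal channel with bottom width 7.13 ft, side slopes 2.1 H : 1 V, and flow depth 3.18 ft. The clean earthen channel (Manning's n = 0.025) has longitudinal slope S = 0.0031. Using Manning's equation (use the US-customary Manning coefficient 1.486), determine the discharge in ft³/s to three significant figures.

231 ft³/s

A = (b + z·y)·y = (7.13 + 2.1×3.18)×3.18 = 43.91 ft²
P = b + 2y√(1+z²) = 7.13 + 2×3.18×√(1+2.1²) = 21.92 ft
R = A/P = 43.91/21.92 = 2.003 ft
Q = (1.486/n)·A·R^(2/3)·S^(1/2) = (1.486/0.025) × 43.91 × 2.003^(2/3) × 0.0031^(1/2) = 230.9 ft³/s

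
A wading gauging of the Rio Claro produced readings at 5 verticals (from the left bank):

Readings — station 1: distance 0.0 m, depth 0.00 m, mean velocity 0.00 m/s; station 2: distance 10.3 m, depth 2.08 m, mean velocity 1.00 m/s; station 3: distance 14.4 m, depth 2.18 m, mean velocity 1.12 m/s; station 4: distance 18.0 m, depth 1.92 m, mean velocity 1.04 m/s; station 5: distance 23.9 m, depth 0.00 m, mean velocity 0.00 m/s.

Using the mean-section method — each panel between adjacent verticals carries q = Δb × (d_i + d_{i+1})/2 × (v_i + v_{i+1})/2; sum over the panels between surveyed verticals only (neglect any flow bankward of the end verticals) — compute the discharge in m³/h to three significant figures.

Panel 1-2: Δb = 10.3 m, d̄ = (0.00+2.08)/2 = 1.04, v̄ = (0.00+1.00)/2 = 0.5 → q = 10.3×1.04×0.5 = 5.356 m³/s
Panel 2-3: Δb = 4.1 m, d̄ = (2.08+2.18)/2 = 2.13, v̄ = (1.00+1.12)/2 = 1.06 → q = 4.1×2.13×1.06 = 9.257 m³/s
Panel 3-4: Δb = 3.6 m, d̄ = (2.18+1.92)/2 = 2.05, v̄ = (1.12+1.04)/2 = 1.08 → q = 3.6×2.05×1.08 = 7.970 m³/s
Panel 4-5: Δb = 5.9 m, d̄ = (1.92+0.00)/2 = 0.96, v̄ = (1.04+0.00)/2 = 0.52 → q = 5.9×0.96×0.52 = 2.945 m³/s
Q = Σ q = 25.53 m³/s
= 25.53 × 3600 = 91900 m³/h

91900 m³/h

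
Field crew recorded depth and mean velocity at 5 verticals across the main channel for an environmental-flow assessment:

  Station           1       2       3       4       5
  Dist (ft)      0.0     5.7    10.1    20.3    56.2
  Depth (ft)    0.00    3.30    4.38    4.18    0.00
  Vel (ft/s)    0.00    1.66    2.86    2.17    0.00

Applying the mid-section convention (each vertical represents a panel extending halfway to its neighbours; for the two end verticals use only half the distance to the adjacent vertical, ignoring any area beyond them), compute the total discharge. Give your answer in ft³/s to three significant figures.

328 ft³/s

w_2 = (10.1 − 0.0)/2 = 5.05 ft; q_2 = 1.66 × 3.30 × 5.05 = 27.66 ft³/s
w_3 = (20.3 − 5.7)/2 = 7.3 ft; q_3 = 2.86 × 4.38 × 7.3 = 91.45 ft³/s
w_4 = (56.2 − 10.1)/2 = 23.05 ft; q_4 = 2.17 × 4.18 × 23.05 = 209.1 ft³/s
Stations 1, 5 contribute zero (depth or velocity is 0).
Q = Σ qᵢ = 328.2 ft³/s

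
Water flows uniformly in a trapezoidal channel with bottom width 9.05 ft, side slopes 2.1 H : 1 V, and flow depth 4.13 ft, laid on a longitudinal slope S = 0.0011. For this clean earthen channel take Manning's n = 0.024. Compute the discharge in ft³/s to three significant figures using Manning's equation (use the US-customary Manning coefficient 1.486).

A = (b + z·y)·y = (9.05 + 2.1×4.13)×4.13 = 73.20 ft²
P = b + 2y√(1+z²) = 9.05 + 2×4.13×√(1+2.1²) = 28.26 ft
R = A/P = 73.20/28.26 = 2.590 ft
Q = (1.486/n)·A·R^(2/3)·S^(1/2) = (1.486/0.024) × 73.20 × 2.590^(2/3) × 0.0011^(1/2) = 283.5 ft³/s

283 ft³/s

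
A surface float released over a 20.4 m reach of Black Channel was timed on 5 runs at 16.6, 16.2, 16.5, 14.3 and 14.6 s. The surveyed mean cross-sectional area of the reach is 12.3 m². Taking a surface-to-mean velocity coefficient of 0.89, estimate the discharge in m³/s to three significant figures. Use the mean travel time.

t̄ = (16.6 + 16.2 + 16.5 + 14.3 + 14.6) / 5 = 15.64 s
v_surface = L / t̄ = 20.4 / 15.64 = 1.304 m/s
v_mean = 0.89 × 1.304 = 1.161 m/s
Q = A × v_mean = 12.3 × 1.161 = 14.28 m³/s

14.3 m³/s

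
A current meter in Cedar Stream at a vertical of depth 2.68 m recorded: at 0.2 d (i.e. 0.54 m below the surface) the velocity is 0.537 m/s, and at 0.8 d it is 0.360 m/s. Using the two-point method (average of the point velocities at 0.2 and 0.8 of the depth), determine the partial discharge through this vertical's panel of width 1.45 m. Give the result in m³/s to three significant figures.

v̄ = (0.537 + 0.360) / 2 = 0.4485 m/s
q = v̄ × d × w = 0.4485 × 2.68 × 1.45 = 1.743 m³/s

1.74 m³/s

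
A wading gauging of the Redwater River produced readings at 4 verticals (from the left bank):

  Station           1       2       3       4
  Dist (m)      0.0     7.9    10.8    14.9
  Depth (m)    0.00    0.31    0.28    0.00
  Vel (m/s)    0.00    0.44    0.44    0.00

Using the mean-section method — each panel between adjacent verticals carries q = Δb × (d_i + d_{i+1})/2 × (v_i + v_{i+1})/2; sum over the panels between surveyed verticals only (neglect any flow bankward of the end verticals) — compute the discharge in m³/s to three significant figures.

Panel 1-2: Δb = 7.9 m, d̄ = (0.00+0.31)/2 = 0.155, v̄ = (0.00+0.44)/2 = 0.22 → q = 7.9×0.155×0.22 = 0.2694 m³/s
Panel 2-3: Δb = 2.9 m, d̄ = (0.31+0.28)/2 = 0.295, v̄ = (0.44+0.44)/2 = 0.44 → q = 2.9×0.295×0.44 = 0.3764 m³/s
Panel 3-4: Δb = 4.1 m, d̄ = (0.28+0.00)/2 = 0.14, v̄ = (0.44+0.00)/2 = 0.22 → q = 4.1×0.14×0.22 = 0.1263 m³/s
Q = Σ q = 0.7721 m³/s

0.772 m³/s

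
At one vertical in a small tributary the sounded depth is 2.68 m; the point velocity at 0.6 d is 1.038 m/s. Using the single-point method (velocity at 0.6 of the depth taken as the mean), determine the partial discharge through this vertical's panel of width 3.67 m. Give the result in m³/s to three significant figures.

v̄ = v₀.₆ = 1.038 m/s
q = v̄ × d × w = 1.038 × 2.68 × 3.67 = 10.21 m³/s

10.2 m³/s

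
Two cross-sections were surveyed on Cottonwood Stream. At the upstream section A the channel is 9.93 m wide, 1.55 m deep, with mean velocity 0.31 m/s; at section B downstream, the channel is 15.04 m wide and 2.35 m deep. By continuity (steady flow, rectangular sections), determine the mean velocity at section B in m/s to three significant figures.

Q = A₁V₁ = (9.93×1.55) × 0.31 = 4.771 m³/s
A₂ = 15.04 × 2.35 = 35.34 m²
V₂ = Q/A₂ = 4.771/35.34 = 0.1350 m/s

0.135 m/s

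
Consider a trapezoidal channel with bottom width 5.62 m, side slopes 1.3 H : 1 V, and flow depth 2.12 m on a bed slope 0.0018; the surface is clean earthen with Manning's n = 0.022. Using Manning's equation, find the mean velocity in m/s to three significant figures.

2.43 m/s

A = (b + z·y)·y = (5.62 + 1.3×2.12)×2.12 = 17.76 m²
P = b + 2y√(1+z²) = 5.62 + 2×2.12×√(1+1.3²) = 12.57 m
R = A/P = 17.76/12.57 = 1.412 m
Q = (1/n)·A·R^(2/3)·S^(1/2) = (1/0.022) × 17.76 × 1.412^(2/3) × 0.0018^(1/2) = 43.10 m³/s
V = Q/A = 43.10/17.76 = 2.427 m/s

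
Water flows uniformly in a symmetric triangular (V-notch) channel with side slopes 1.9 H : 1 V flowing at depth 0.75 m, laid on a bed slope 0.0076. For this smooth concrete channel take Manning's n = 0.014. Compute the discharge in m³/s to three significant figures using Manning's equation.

3.19 m³/s

A = z·y² = 1.9×0.75² = 1.069 m²
P = 2y√(1+z²) = 2×0.75×√(1+1.9²) = 3.221 m
R = A/P = 1.069/3.221 = 0.3318 m
Q = (1/n)·A·R^(2/3)·S^(1/2) = (1/0.014) × 1.069 × 0.3318^(2/3) × 0.0076^(1/2) = 3.190 m³/s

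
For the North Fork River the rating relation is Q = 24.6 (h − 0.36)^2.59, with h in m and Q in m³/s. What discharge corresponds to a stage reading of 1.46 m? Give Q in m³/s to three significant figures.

31.5 m³/s

Q = 24.6 × (1.46 − 0.36)^2.59 = 24.6 × 1.1^2.59 = 31.49 m³/s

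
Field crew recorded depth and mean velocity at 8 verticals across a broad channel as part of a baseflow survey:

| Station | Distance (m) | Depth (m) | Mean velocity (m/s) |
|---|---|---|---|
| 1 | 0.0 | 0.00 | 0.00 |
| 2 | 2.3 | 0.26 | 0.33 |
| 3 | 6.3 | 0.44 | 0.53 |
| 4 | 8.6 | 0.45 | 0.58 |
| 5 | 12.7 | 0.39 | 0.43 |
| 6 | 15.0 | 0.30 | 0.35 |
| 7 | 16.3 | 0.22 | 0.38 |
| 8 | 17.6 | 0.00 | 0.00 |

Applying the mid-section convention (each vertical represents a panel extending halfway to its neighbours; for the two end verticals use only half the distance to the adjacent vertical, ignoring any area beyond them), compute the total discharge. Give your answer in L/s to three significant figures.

w_2 = (6.3 − 0.0)/2 = 3.15 m; q_2 = 0.33 × 0.26 × 3.15 = 0.2703 m³/s
w_3 = (8.6 − 2.3)/2 = 3.15 m; q_3 = 0.53 × 0.44 × 3.15 = 0.7346 m³/s
w_4 = (12.7 − 6.3)/2 = 3.2 m; q_4 = 0.58 × 0.45 × 3.2 = 0.8352 m³/s
w_5 = (15.0 − 8.6)/2 = 3.2 m; q_5 = 0.43 × 0.39 × 3.2 = 0.5366 m³/s
w_6 = (16.3 − 12.7)/2 = 1.8 m; q_6 = 0.35 × 0.30 × 1.8 = 0.1890 m³/s
w_7 = (17.6 − 15.0)/2 = 1.3 m; q_7 = 0.38 × 0.22 × 1.3 = 0.1087 m³/s
Stations 1, 8 contribute zero (depth or velocity is 0).
Q = Σ qᵢ = 2.674 m³/s
= 2.674 × 1000 = 2674 L/s

2670 L/s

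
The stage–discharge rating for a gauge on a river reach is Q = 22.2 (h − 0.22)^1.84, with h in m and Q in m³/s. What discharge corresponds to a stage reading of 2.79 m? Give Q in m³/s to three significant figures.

126 m³/s

Q = 22.2 × (2.79 − 0.22)^1.84 = 22.2 × 2.57^1.84 = 126.1 m³/s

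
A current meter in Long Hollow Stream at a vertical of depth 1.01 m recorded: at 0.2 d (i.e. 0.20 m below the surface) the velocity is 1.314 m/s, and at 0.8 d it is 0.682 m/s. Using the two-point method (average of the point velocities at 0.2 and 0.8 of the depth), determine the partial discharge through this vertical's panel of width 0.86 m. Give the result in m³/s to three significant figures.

0.867 m³/s

v̄ = (1.314 + 0.682) / 2 = 0.9980 m/s
q = v̄ × d × w = 0.9980 × 1.01 × 0.86 = 0.8669 m³/s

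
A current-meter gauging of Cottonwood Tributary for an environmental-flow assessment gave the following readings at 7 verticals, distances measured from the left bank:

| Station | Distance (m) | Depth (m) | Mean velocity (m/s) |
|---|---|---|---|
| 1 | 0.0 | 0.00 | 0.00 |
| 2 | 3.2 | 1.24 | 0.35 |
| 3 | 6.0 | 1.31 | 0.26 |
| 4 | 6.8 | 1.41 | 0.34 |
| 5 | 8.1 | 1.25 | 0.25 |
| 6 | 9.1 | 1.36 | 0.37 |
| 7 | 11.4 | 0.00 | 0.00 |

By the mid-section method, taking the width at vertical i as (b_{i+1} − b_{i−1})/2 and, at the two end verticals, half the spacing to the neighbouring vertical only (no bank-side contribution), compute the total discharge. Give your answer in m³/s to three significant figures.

w_2 = (6.0 − 0.0)/2 = 3 m; q_2 = 0.35 × 1.24 × 3 = 1.302 m³/s
w_3 = (6.8 − 3.2)/2 = 1.8 m; q_3 = 0.26 × 1.31 × 1.8 = 0.6131 m³/s
w_4 = (8.1 − 6.0)/2 = 1.05 m; q_4 = 0.34 × 1.41 × 1.05 = 0.5034 m³/s
w_5 = (9.1 − 6.8)/2 = 1.15 m; q_5 = 0.25 × 1.25 × 1.15 = 0.3594 m³/s
w_6 = (11.4 − 8.1)/2 = 1.65 m; q_6 = 0.37 × 1.36 × 1.65 = 0.8303 m³/s
Stations 1, 7 contribute zero (depth or velocity is 0).
Q = Σ qᵢ = 3.608 m³/s

3.61 m³/s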